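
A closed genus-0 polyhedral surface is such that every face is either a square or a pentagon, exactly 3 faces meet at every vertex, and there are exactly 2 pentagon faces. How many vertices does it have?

Let x be the number of squares; then F = 2 + x.
Edge–face incidences: 2E = 5·2 + 4·x = 10 + 4x.
Every vertex has degree 3, so 3V = 2E.
Euler: V − E + F = 2 ⇒ (2E)/3 − E + (2 + x) = 2.
Multiply by 6: 2·(2E) − 3·(2E) + 6·(2 + x) = 12, i.e. 12 + 6x − (10 + 4x) = 12.
Collecting terms: 2x + 2 = 12, so 2x = 10, so x = 5.
Then 2E = 10 + 4·5 = 30, so E = 15, V = 2E/3 = 10, F = 2 + 5 = 7.

10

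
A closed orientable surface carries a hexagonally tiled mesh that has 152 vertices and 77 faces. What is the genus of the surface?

Every face is a hexagon, so 2E = 6·77 = 462, giving E = 231.
χ = V − E + F = 152 − 231 + 77 = -2.
For a closed orientable surface χ = 2 − 2g, so g = (2 − (-2))/2 = 2.

2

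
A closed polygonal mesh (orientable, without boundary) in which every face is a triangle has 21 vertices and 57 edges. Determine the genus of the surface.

Every face is a triangle and each edge borders two faces, so 3F = 2·57, giving F = 38.
χ = V − E + F = 21 − 57 + 38 = 2.
For a closed orientable surface χ = 2 − 2g, so g = (2 − (2))/2 = 0.

0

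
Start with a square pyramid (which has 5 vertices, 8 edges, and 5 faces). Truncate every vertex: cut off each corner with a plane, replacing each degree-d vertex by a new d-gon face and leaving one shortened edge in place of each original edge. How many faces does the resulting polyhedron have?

Truncation replaces each original edge-end by a new vertex, so V′ = 2E = 16.
Each original edge survives, and each old vertex of degree d contributes d new edges; summing degrees gives Σd = 2E, so E′ = E + 2E = 3E = 24.
Each original face survives and each original vertex becomes one new face: F′ = F + V = 10.

10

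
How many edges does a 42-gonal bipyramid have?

A bipyramid over an n-gon has 2n triangular faces and n + 2 vertices: V = 42 + 2 = 44, E = 3·42 = 126, F = 2·42 = 84.
Check: V − E + F = 44 − 126 + 84 = 2.

126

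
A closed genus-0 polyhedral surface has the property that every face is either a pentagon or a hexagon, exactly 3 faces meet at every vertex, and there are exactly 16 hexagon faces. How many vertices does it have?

Let x be the number of pentagons; then F = 16 + x.
Edge–face incidences: 2E = 6·16 + 5·x = 96 + 5x.
Every vertex has degree 3, so 3V = 2E.
Euler: V − E + F = 2 ⇒ (2E)/3 − E + (16 + x) = 2.
Multiply by 6: 2·(2E) − 3·(2E) + 6·(16 + x) = 12, i.e. 96 + 6x − (96 + 5x) = 12.
Collecting terms: x = 12.
Then 2E = 96 + 5·12 = 156, so E = 78, V = 2E/3 = 52, F = 16 + 12 = 28.

52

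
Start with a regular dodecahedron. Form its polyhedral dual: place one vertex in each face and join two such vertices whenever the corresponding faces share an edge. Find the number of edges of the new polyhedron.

The base solid has V = 20, E = 30, F = 12.
The dual swaps V and F and preserves E: V′ = F = 12, E′ = E = 30, F′ = V = 20.

30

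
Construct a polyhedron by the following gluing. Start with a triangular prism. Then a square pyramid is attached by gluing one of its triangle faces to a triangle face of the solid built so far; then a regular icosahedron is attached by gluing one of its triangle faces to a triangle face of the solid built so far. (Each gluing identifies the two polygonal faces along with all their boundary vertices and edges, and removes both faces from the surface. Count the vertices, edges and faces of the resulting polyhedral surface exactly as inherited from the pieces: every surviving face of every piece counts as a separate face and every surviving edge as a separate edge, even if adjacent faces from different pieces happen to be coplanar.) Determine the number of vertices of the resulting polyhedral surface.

17

A triangular prism: V=6, E=9, F=5.
Attach a square pyramid (V=5, E=8, F=5) along a 3-gon: merge 3 vertices and 3 edges, delete both glued faces → V=8, E=14, F=8.
Attach a regular icosahedron (V=12, E=30, F=20) along a 3-gon: merge 3 vertices and 3 edges, delete both glued faces → V=17, E=41, F=26.
Check: V − E + F = 17 − 41 + 26 = 2.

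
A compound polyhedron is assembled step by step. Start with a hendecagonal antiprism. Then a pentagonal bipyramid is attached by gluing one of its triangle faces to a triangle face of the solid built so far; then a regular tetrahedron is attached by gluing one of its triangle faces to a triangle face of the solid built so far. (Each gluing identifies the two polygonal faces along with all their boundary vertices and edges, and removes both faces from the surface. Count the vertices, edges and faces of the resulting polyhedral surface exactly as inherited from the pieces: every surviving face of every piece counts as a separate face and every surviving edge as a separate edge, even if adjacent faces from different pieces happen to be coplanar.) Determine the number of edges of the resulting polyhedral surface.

A hendecagonal antiprism: V=22, E=44, F=24.
Attach a pentagonal bipyramid (V=7, E=15, F=10) along a 3-gon: merge 3 vertices and 3 edges, delete both glued faces → V=26, E=56, F=32.
Attach a regular tetrahedron (V=4, E=6, F=4) along a 3-gon: merge 3 vertices and 3 edges, delete both glued faces → V=27, E=59, F=34.
Check: V − E + F = 27 − 59 + 34 = 2.

59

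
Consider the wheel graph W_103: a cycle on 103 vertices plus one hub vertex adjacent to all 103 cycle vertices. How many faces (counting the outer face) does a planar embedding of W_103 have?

W_103 has V = 103 + 1 = 104 vertices and E = 2·103 = 206 edges.
By Euler's formula F = 2 − V + E = 2 − 104 + 206 = 104.

104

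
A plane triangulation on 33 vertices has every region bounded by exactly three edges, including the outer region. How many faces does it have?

In a plane triangulation 3F = 2E and V − E + F = 2, so F = 2V − 4 = 2·33 − 4 = 62.

62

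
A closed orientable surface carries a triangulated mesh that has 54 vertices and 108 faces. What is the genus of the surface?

1

Every face is a triangle, so 2E = 3·108 = 324, giving E = 162.
χ = V − E + F = 54 − 162 + 108 = 0.
For a closed orientable surface χ = 2 − 2g, so g = (2 − (0))/2 = 1.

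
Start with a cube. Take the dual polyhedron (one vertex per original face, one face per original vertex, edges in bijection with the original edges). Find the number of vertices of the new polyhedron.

The base solid has V = 8, E = 12, F = 6.
The dual swaps V and F and preserves E: V′ = F = 6, E′ = E = 12, F′ = V = 8.

6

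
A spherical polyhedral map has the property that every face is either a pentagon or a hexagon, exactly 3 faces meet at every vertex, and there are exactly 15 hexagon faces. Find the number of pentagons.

Let x be the number of pentagons; then F = 15 + x.
Edge–face incidences: 2E = 6·15 + 5·x = 90 + 5x.
Every vertex has degree 3, so 3V = 2E.
Euler: V − E + F = 2 ⇒ (2E)/3 − E + (15 + x) = 2.
Multiply by 6: 2·(2E) − 3·(2E) + 6·(15 + x) = 12, i.e. 90 + 6x − (90 + 5x) = 12.
Collecting terms: x = 12.
Then 2E = 90 + 5·12 = 150, so E = 75, V = 2E/3 = 50, F = 15 + 12 = 27.

12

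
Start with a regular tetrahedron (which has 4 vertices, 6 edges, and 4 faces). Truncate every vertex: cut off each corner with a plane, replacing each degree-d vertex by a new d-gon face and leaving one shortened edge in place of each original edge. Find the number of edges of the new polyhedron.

Truncation replaces each original edge-end by a new vertex, so V′ = 2E = 12.
Each original edge survives, and each old vertex of degree d contributes d new edges; summing degrees gives Σd = 2E, so E′ = E + 2E = 3E = 18.
Each original face survives and each original vertex becomes one new face: F′ = F + V = 8.

18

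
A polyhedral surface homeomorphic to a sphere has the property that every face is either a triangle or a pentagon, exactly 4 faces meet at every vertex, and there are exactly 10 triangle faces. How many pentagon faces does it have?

2

Let x be the number of pentagons; then F = 10 + x.
Edge–face incidences: 2E = 3·10 + 5·x = 30 + 5x.
Every vertex has degree 4, so 4V = 2E.
Euler: V − E + F = 2 ⇒ (2E)/4 − E + (10 + x) = 2.
Multiply by 8: 2·(2E) − 4·(2E) + 8·(10 + x) = 16, i.e. 80 + 8x − 2·(30 + 5x) = 16.
Collecting terms: −2x + 20 = 16, so −2x = −4, so x = 2.
Then 2E = 30 + 5·2 = 40, so E = 20, V = 2E/4 = 10, F = 10 + 2 = 12.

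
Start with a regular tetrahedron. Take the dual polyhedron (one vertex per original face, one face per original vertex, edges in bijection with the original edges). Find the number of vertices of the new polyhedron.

4

The base solid has V = 4, E = 6, F = 4.
The dual swaps V and F and preserves E: V′ = F = 4, E′ = E = 6, F′ = V = 4.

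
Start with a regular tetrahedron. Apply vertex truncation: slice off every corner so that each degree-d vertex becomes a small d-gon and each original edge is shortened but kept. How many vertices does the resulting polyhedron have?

The base solid has V = 4, E = 6, F = 4.
Truncation replaces each original edge-end by a new vertex, so V′ = 2E = 12.
Each original edge survives, and each old vertex of degree d contributes d new edges; summing degrees gives Σd = 2E, so E′ = E + 2E = 3E = 18.
Each original face survives and each original vertex becomes one new face: F′ = F + V = 8.

12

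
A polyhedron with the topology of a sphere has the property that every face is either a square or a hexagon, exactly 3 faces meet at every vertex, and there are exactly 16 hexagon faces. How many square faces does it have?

Let x be the number of squares; then F = 16 + x.
Edge–face incidences: 2E = 6·16 + 4·x = 96 + 4x.
Every vertex has degree 3, so 3V = 2E.
Euler: V − E + F = 2 ⇒ (2E)/3 − E + (16 + x) = 2.
Multiply by 6: 2·(2E) − 3·(2E) + 6·(16 + x) = 12, i.e. 96 + 6x − (96 + 4x) = 12.
Collecting terms: 2x = 12, so x = 6.
Then 2E = 96 + 4·6 = 120, so E = 60, V = 2E/3 = 40, F = 16 + 6 = 22.

6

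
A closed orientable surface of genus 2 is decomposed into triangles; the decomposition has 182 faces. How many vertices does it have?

χ = 2 − 2·2 = -2, and every face is a triangle so 3F = 2E.
E = 3·182/2 = 273. Then V = -2 + E − F = -2 + 273 − 182 = 89.

89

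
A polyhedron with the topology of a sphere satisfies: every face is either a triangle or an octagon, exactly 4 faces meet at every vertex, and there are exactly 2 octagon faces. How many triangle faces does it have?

16

Let x be the number of triangles; then F = 2 + x.
Edge–face incidences: 2E = 8·2 + 3·x = 16 + 3x.
Every vertex has degree 4, so 4V = 2E.
Euler: V − E + F = 2 ⇒ (2E)/4 − E + (2 + x) = 2.
Multiply by 8: 2·(2E) − 4·(2E) + 8·(2 + x) = 16, i.e. 16 + 8x − 2·(16 + 3x) = 16.
Collecting terms: 2x − 16 = 16, so 2x = 32, so x = 16.
Then 2E = 16 + 3·16 = 64, so E = 32, V = 2E/4 = 16, F = 2 + 16 = 18.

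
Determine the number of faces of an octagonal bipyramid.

A bipyramid over an n-gon has 2n triangular faces and n + 2 vertices: V = 8 + 2 = 10, E = 3·8 = 24, F = 2·8 = 16.

16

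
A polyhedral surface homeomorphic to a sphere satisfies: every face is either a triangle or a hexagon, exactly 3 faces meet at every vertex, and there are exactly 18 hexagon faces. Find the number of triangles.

Let x be the number of triangles; then F = 18 + x.
Edge–face incidences: 2E = 6·18 + 3·x = 108 + 3x.
Every vertex has degree 3, so 3V = 2E.
Euler: V − E + F = 2 ⇒ (2E)/3 − E + (18 + x) = 2.
Multiply by 6: 2·(2E) − 3·(2E) + 6·(18 + x) = 12, i.e. 108 + 6x − (108 + 3x) = 12.
Collecting terms: 3x = 12, so x = 4.
Then 2E = 108 + 3·4 = 120, so E = 60, V = 2E/3 = 40, F = 18 + 4 = 22.

4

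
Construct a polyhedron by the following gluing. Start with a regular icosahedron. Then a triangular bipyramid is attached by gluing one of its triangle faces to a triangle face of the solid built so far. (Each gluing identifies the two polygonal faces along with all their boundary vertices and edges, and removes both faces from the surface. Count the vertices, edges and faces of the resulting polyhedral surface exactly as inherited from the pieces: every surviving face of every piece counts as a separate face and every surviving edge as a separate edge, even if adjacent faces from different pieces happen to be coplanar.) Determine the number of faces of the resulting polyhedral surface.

A regular icosahedron: V=12, E=30, F=20.
Attach a triangular bipyramid (V=5, E=9, F=6) along a 3-gon: merge 3 vertices and 3 edges, delete both glued faces → V=14, E=36, F=24.
Check: V − E + F = 14 − 36 + 24 = 2.

24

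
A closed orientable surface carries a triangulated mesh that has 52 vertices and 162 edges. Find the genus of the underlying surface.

2

Every face is a triangle and each edge borders two faces, so 3F = 2·162, giving F = 108.
χ = V − E + F = 52 − 162 + 108 = -2.
For a closed orientable surface χ = 2 − 2g, so g = (2 − (-2))/2 = 2.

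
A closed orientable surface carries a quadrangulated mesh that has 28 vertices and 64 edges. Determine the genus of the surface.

3

Every face is a square and each edge borders two faces, so 4F = 2·64, giving F = 32.
χ = V − E + F = 28 − 64 + 32 = -4.
For a closed orientable surface χ = 2 − 2g, so g = (2 − (-4))/2 = 3.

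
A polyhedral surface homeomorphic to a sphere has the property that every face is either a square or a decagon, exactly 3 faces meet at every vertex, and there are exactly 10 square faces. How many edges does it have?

30

Let x be the number of decagons; then F = 10 + x.
Edge–face incidences: 2E = 4·10 + 10·x = 40 + 10x.
Every vertex has degree 3, so 3V = 2E.
Euler: V − E + F = 2 ⇒ (2E)/3 − E + (10 + x) = 2.
Multiply by 6: 2·(2E) − 3·(2E) + 6·(10 + x) = 12, i.e. 60 + 6x − (40 + 10x) = 12.
Collecting terms: −4x + 20 = 12, so −4x = −8, so x = 2.
Then 2E = 40 + 10·2 = 60, so E = 30, V = 2E/3 = 20, F = 10 + 2 = 12.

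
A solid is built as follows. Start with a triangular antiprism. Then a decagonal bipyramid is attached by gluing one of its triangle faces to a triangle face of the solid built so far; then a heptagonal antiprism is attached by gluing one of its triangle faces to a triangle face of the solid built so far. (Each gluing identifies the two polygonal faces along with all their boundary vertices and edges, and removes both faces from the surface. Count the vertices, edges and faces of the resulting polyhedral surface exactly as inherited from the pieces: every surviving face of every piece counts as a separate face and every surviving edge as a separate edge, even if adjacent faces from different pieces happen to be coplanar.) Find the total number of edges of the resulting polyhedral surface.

64

A triangular antiprism: V=6, E=12, F=8.
Attach a decagonal bipyramid (V=12, E=30, F=20) along a 3-gon: merge 3 vertices and 3 edges, delete both glued faces → V=15, E=39, F=26.
Attach a heptagonal antiprism (V=14, E=28, F=16) along a 3-gon: merge 3 vertices and 3 edges, delete both glued faces → V=26, E=64, F=40.
Check: V − E + F = 26 − 64 + 40 = 2.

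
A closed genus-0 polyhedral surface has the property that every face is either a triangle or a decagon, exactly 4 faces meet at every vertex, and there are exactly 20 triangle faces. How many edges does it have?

40

Let x be the number of decagons; then F = 20 + x.
Edge–face incidences: 2E = 3·20 + 10·x = 60 + 10x.
Every vertex has degree 4, so 4V = 2E.
Euler: V − E + F = 2 ⇒ (2E)/4 − E + (20 + x) = 2.
Multiply by 8: 2·(2E) − 4·(2E) + 8·(20 + x) = 16, i.e. 160 + 8x − 2·(60 + 10x) = 16.
Collecting terms: −12x + 40 = 16, so −12x = −24, so x = 2.
Then 2E = 60 + 10·2 = 80, so E = 40, V = 2E/4 = 20, F = 20 + 2 = 22.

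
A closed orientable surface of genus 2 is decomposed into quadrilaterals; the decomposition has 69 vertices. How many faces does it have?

71

χ = 2 − 2·2 = -2, and every face is a square so 4F = 2E.
V − E + F = -2 with E = 4F/2 gives 69 − (4/2 − 1)·F = -2, so F = 71 and E = 142.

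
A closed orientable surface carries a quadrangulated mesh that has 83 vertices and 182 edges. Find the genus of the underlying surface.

Every face is a square and each edge borders two faces, so 4F = 2·182, giving F = 91.
χ = V − E + F = 83 − 182 + 91 = -8.
For a closed orientable surface χ = 2 − 2g, so g = (2 − (-8))/2 = 5.

5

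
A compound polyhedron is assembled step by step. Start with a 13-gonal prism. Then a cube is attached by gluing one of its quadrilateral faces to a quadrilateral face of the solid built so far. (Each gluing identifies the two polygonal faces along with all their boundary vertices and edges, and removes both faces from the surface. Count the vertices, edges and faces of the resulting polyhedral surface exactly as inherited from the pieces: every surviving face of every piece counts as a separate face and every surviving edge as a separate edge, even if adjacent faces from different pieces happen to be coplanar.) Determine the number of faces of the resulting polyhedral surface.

19

A 13-gonal prism: V=26, E=39, F=15.
Attach a cube (V=8, E=12, F=6) along a 4-gon: merge 4 vertices and 4 edges, delete both glued faces → V=30, E=47, F=19.
Check: V − E + F = 30 − 47 + 19 = 2.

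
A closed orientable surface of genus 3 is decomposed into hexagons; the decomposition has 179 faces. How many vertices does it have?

χ = 2 − 2·3 = -4, and every face is a hexagon so 6F = 2E.
E = 6·179/2 = 537. Then V = -4 + E − F = -4 + 537 − 179 = 354.

354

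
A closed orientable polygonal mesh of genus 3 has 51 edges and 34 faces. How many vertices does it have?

For a closed orientable surface of genus 3, χ = 2 − 2·3 = -4.
V = -4 + E − F = -4 + 51 − 34 = 13.

13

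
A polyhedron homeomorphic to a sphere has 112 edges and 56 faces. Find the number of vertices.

Here V − E + F = 2.
V = 2 + E − F = 2 + 112 − 56 = 58.

58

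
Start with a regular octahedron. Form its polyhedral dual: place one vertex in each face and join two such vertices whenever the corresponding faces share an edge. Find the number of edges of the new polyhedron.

12

The base solid has V = 6, E = 12, F = 8.
The dual swaps V and F and preserves E: V′ = F = 8, E′ = E = 12, F′ = V = 6.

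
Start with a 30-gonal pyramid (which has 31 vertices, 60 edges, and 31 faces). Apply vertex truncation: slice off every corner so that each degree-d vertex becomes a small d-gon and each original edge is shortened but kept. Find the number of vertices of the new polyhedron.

Truncation replaces each original edge-end by a new vertex, so V′ = 2E = 120.
Each original edge survives, and each old vertex of degree d contributes d new edges; summing degrees gives Σd = 2E, so E′ = E + 2E = 3E = 180.
Each original face survives and each original vertex becomes one new face: F′ = F + V = 62.

120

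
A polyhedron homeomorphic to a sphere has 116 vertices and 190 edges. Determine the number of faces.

Here V − E + F = 2.
F = 2 − V + E = 2 − 116 + 190 = 76.

76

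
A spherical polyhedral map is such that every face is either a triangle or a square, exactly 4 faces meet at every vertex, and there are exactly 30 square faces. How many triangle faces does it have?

8

Let x be the number of triangles; then F = 30 + x.
Edge–face incidences: 2E = 4·30 + 3·x = 120 + 3x.
Every vertex has degree 4, so 4V = 2E.
Euler: V − E + F = 2 ⇒ (2E)/4 − E + (30 + x) = 2.
Multiply by 8: 2·(2E) − 4·(2E) + 8·(30 + x) = 16, i.e. 240 + 8x − 2·(120 + 3x) = 16.
Collecting terms: 2x = 16, so x = 8.
Then 2E = 120 + 3·8 = 144, so E = 72, V = 2E/4 = 36, F = 30 + 8 = 38.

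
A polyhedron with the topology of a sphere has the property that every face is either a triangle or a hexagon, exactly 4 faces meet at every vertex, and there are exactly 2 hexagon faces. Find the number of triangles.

12

Let x be the number of triangles; then F = 2 + x.
Edge–face incidences: 2E = 6·2 + 3·x = 12 + 3x.
Every vertex has degree 4, so 4V = 2E.
Euler: V − E + F = 2 ⇒ (2E)/4 − E + (2 + x) = 2.
Multiply by 8: 2·(2E) − 4·(2E) + 8·(2 + x) = 16, i.e. 16 + 8x − 2·(12 + 3x) = 16.
Collecting terms: 2x − 8 = 16, so 2x = 24, so x = 12.
Then 2E = 12 + 3·12 = 48, so E = 24, V = 2E/4 = 12, F = 2 + 12 = 14.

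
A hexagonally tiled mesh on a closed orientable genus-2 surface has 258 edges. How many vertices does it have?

170

χ = 2 − 2·2 = -2, and every face is a hexagon so 6F = 2E.
F = 2E/6 = 86. Then V = -2 + E − F = -2 + 258 − 86 = 170.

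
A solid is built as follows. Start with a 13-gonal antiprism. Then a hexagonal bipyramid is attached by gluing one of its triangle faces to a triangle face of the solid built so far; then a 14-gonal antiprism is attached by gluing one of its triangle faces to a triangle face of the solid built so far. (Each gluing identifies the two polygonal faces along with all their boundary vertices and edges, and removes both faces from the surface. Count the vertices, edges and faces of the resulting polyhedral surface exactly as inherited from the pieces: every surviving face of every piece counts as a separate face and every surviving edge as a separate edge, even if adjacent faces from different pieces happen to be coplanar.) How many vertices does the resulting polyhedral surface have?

56

A 13-gonal antiprism: V=26, E=52, F=28.
Attach a hexagonal bipyramid (V=8, E=18, F=12) along a 3-gon: merge 3 vertices and 3 edges, delete both glued faces → V=31, E=67, F=38.
Attach a 14-gonal antiprism (V=28, E=56, F=30) along a 3-gon: merge 3 vertices and 3 edges, delete both glued faces → V=56, E=120, F=66.
Check: V − E + F = 56 − 120 + 66 = 2.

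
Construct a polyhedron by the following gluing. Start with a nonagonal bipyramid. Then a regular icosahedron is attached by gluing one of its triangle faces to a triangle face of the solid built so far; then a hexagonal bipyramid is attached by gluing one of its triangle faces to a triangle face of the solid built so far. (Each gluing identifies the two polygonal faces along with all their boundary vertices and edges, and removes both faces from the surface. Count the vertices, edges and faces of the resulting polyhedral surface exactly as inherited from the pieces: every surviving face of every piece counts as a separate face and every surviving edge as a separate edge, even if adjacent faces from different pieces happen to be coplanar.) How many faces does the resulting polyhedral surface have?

46

A nonagonal bipyramid: V=11, E=27, F=18.
Attach a regular icosahedron (V=12, E=30, F=20) along a 3-gon: merge 3 vertices and 3 edges, delete both glued faces → V=20, E=54, F=36.
Attach a hexagonal bipyramid (V=8, E=18, F=12) along a 3-gon: merge 3 vertices and 3 edges, delete both glued faces → V=25, E=69, F=46.
Check: V − E + F = 25 − 69 + 46 = 2.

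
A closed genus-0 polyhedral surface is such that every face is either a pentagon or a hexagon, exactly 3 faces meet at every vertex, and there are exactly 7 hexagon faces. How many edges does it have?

Let x be the number of pentagons; then F = 7 + x.
Edge–face incidences: 2E = 6·7 + 5·x = 42 + 5x.
Every vertex has degree 3, so 3V = 2E.
Euler: V − E + F = 2 ⇒ (2E)/3 − E + (7 + x) = 2.
Multiply by 6: 2·(2E) − 3·(2E) + 6·(7 + x) = 12, i.e. 42 + 6x − (42 + 5x) = 12.
Collecting terms: x = 12.
Then 2E = 42 + 5·12 = 102, so E = 51, V = 2E/3 = 34, F = 7 + 12 = 19.

51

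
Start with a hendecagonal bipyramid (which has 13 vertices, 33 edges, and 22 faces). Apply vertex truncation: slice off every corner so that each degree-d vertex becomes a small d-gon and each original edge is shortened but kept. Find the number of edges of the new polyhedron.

99

Truncation replaces each original edge-end by a new vertex, so V′ = 2E = 66.
Each original edge survives, and each old vertex of degree d contributes d new edges; summing degrees gives Σd = 2E, so E′ = E + 2E = 3E = 99.
Each original face survives and each original vertex becomes one new face: F′ = F + V = 35.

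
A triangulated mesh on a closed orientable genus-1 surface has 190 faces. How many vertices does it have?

95

χ = 2 − 2·1 = 0, and every face is a triangle so 3F = 2E.
E = 3·190/2 = 285. Then V = 0 + E − F = 0 + 285 − 190 = 95.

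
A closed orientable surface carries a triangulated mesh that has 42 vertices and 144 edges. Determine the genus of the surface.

4

Every face is a triangle and each edge borders two faces, so 3F = 2·144, giving F = 96.
χ = V − E + F = 42 − 144 + 96 = -6.
For a closed orientable surface χ = 2 − 2g, so g = (2 − (-6))/2 = 4.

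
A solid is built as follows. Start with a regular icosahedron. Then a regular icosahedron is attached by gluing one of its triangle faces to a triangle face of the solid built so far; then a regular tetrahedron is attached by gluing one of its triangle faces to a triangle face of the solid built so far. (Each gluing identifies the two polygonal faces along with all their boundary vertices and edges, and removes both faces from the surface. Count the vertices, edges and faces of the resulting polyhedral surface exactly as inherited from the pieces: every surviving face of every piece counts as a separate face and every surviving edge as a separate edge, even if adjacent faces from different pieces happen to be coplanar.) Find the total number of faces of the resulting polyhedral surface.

40

A regular icosahedron: V=12, E=30, F=20.
Attach a regular icosahedron (V=12, E=30, F=20) along a 3-gon: merge 3 vertices and 3 edges, delete both glued faces → V=21, E=57, F=38.
Attach a regular tetrahedron (V=4, E=6, F=4) along a 3-gon: merge 3 vertices and 3 edges, delete both glued faces → V=22, E=60, F=40.
Check: V − E + F = 22 − 60 + 40 = 2.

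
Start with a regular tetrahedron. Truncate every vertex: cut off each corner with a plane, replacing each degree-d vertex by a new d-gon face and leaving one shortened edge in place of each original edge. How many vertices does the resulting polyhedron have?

12

The base solid has V = 4, E = 6, F = 4.
Truncation replaces each original edge-end by a new vertex, so V′ = 2E = 12.
Each original edge survives, and each old vertex of degree d contributes d new edges; summing degrees gives Σd = 2E, so E′ = E + 2E = 3E = 18.
Each original face survives and each original vertex becomes one new face: F′ = F + V = 8.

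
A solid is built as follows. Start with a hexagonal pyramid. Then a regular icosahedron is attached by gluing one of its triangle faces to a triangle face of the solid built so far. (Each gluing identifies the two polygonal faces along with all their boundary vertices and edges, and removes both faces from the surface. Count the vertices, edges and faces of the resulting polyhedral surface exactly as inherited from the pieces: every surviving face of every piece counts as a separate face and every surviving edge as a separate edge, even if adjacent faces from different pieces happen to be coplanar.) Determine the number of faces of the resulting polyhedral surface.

25

A hexagonal pyramid: V=7, E=12, F=7.
Attach a regular icosahedron (V=12, E=30, F=20) along a 3-gon: merge 3 vertices and 3 edges, delete both glued faces → V=16, E=39, F=25.
Check: V − E + F = 16 − 39 + 25 = 2.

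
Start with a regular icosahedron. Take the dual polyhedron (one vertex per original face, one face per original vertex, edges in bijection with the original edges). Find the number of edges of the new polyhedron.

The base solid has V = 12, E = 30, F = 20.
The dual swaps V and F and preserves E: V′ = F = 20, E′ = E = 30, F′ = V = 12.

30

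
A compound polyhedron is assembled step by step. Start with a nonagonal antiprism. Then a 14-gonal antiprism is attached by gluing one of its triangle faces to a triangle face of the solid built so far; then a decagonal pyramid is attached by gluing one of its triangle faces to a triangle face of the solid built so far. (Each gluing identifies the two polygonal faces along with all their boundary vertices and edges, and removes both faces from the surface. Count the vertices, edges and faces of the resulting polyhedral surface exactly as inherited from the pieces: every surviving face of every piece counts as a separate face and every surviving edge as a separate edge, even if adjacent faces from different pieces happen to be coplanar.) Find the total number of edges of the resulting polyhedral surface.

106

A nonagonal antiprism: V=18, E=36, F=20.
Attach a 14-gonal antiprism (V=28, E=56, F=30) along a 3-gon: merge 3 vertices and 3 edges, delete both glued faces → V=43, E=89, F=48.
Attach a decagonal pyramid (V=11, E=20, F=11) along a 3-gon: merge 3 vertices and 3 edges, delete both glued faces → V=51, E=106, F=57.
Check: V − E + F = 51 − 106 + 57 = 2.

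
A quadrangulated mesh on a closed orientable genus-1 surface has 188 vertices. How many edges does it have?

χ = 2 − 2·1 = 0, and every face is a square so 4F = 2E.
V − E + F = 0 with E = 4F/2 gives 188 − (4/2 − 1)·F = 0, so F = 188 and E = 376.

376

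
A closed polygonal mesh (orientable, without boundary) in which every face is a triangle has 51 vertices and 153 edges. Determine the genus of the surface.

Every face is a triangle and each edge borders two faces, so 3F = 2·153, giving F = 102.
χ = V − E + F = 51 − 153 + 102 = 0.
For a closed orientable surface χ = 2 − 2g, so g = (2 − (0))/2 = 1.

1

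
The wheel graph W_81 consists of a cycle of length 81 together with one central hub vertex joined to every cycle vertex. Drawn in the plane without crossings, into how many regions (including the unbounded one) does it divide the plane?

82

W_81 has V = 81 + 1 = 82 vertices and E = 2·81 = 162 edges.
By Euler's formula F = 2 − V + E = 2 − 82 + 162 = 82.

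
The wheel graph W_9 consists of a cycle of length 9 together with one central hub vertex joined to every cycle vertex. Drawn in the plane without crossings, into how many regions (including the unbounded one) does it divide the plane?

W_9 has V = 9 + 1 = 10 vertices and E = 2·9 = 18 edges.
By Euler's formula F = 2 − V + E = 2 − 10 + 18 = 10.

10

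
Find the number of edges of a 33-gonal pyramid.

66

A pyramid on an n-gon base has one n-gon and n triangles: V = 33 + 1 = 34, E = 2·33 = 66, F = 33 + 1 = 34.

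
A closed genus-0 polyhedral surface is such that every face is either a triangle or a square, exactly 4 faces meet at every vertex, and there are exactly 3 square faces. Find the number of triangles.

8

Let x be the number of triangles; then F = 3 + x.
Edge–face incidences: 2E = 4·3 + 3·x = 12 + 3x.
Every vertex has degree 4, so 4V = 2E.
Euler: V − E + F = 2 ⇒ (2E)/4 − E + (3 + x) = 2.
Multiply by 8: 2·(2E) − 4·(2E) + 8·(3 + x) = 16, i.e. 24 + 8x − 2·(12 + 3x) = 16.
Collecting terms: 2x = 16, so x = 8.
Then 2E = 12 + 3·8 = 36, so E = 18, V = 2E/4 = 9, F = 3 + 8 = 11.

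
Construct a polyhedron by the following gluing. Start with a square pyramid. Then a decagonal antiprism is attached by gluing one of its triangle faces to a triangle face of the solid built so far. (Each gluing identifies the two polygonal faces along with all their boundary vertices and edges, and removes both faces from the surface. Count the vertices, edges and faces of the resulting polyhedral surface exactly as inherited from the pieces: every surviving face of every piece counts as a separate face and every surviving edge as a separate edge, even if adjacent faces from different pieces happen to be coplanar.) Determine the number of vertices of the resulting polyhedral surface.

A square pyramid: V=5, E=8, F=5.
Attach a decagonal antiprism (V=20, E=40, F=22) along a 3-gon: merge 3 vertices and 3 edges, delete both glued faces → V=22, E=45, F=25.
Check: V − E + F = 22 − 45 + 25 = 2.

22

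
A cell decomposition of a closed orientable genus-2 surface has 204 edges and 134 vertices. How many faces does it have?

For a closed orientable surface of genus 2, χ = 2 − 2·2 = -2.
F = -2 − V + E = -2 − 134 + 204 = 68.

68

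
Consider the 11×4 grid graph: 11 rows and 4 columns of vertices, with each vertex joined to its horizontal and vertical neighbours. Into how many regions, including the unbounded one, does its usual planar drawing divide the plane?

The grid has V = 11·4 = 44 vertices and E = 11·3 + 4·10 = 73 edges.
F = 2 − V + E = 2 − 44 + 73 = 31.

31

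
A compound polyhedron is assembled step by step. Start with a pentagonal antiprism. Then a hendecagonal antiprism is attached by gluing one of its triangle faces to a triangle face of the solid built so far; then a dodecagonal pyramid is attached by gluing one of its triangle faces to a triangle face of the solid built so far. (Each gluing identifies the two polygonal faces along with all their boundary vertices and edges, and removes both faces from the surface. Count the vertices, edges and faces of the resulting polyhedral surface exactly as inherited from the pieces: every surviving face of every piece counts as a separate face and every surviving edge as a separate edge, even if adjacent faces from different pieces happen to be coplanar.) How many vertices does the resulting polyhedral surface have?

39

A pentagonal antiprism: V=10, E=20, F=12.
Attach a hendecagonal antiprism (V=22, E=44, F=24) along a 3-gon: merge 3 vertices and 3 edges, delete both glued faces → V=29, E=61, F=34.
Attach a dodecagonal pyramid (V=13, E=24, F=13) along a 3-gon: merge 3 vertices and 3 edges, delete both glued faces → V=39, E=82, F=45.
Check: V − E + F = 39 − 82 + 45 = 2.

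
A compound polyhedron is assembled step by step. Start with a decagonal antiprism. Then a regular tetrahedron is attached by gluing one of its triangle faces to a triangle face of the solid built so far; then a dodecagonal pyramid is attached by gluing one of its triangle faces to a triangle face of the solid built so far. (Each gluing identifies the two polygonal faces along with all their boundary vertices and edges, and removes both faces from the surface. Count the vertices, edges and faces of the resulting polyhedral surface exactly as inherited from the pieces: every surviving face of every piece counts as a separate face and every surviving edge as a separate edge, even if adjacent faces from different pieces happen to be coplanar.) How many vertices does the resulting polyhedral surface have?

31

A decagonal antiprism: V=20, E=40, F=22.
Attach a regular tetrahedron (V=4, E=6, F=4) along a 3-gon: merge 3 vertices and 3 edges, delete both glued faces → V=21, E=43, F=24.
Attach a dodecagonal pyramid (V=13, E=24, F=13) along a 3-gon: merge 3 vertices and 3 edges, delete both glued faces → V=31, E=64, F=35.
Check: V − E + F = 31 − 64 + 35 = 2.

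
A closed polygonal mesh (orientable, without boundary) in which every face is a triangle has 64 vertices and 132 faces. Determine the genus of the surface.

2

Every face is a triangle, so 2E = 3·132 = 396, giving E = 198.
χ = V − E + F = 64 − 198 + 132 = -2.
For a closed orientable surface χ = 2 − 2g, so g = (2 − (-2))/2 = 2.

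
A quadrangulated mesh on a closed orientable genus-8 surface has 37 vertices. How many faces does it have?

51

χ = 2 − 2·8 = -14, and every face is a square so 4F = 2E.
V − E + F = -14 with E = 4F/2 gives 37 − (4/2 − 1)·F = -14, so F = 51 and E = 102.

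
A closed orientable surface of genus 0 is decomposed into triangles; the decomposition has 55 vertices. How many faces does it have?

106

χ = 2 − 2·0 = 2, and every face is a triangle so 3F = 2E.
V − E + F = 2 with E = 3F/2 gives 55 − (3/2 − 1)·F = 2, so F = 106 and E = 159.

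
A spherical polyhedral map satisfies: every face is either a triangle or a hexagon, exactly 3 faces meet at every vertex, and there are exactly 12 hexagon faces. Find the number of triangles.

4

Let x be the number of triangles; then F = 12 + x.
Edge–face incidences: 2E = 6·12 + 3·x = 72 + 3x.
Every vertex has degree 3, so 3V = 2E.
Euler: V − E + F = 2 ⇒ (2E)/3 − E + (12 + x) = 2.
Multiply by 6: 2·(2E) − 3·(2E) + 6·(12 + x) = 12, i.e. 72 + 6x − (72 + 3x) = 12.
Collecting terms: 3x = 12, so x = 4.
Then 2E = 72 + 3·4 = 84, so E = 42, V = 2E/3 = 28, F = 12 + 4 = 16.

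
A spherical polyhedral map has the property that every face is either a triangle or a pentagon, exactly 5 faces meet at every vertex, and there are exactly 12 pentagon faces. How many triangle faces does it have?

Let x be the number of triangles; then F = 12 + x.
Edge–face incidences: 2E = 5·12 + 3·x = 60 + 3x.
Every vertex has degree 5, so 5V = 2E.
Euler: V − E + F = 2 ⇒ (2E)/5 − E + (12 + x) = 2.
Multiply by 10: 2·(2E) − 5·(2E) + 10·(12 + x) = 20, i.e. 120 + 10x − 3·(60 + 3x) = 20.
Collecting terms: x − 60 = 20, so x = 80.
Then 2E = 60 + 3·80 = 300, so E = 150, V = 2E/5 = 60, F = 12 + 80 = 92.

80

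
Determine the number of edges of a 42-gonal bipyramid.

A bipyramid over an n-gon has 2n triangular faces and n + 2 vertices: V = 42 + 2 = 44, E = 3·42 = 126, F = 2·42 = 84.
Check: V − E + F = 44 − 126 + 84 = 2.

126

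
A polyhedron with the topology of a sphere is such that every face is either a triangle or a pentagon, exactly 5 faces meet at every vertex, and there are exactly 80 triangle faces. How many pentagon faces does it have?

Let x be the number of pentagons; then F = 80 + x.
Edge–face incidences: 2E = 3·80 + 5·x = 240 + 5x.
Every vertex has degree 5, so 5V = 2E.
Euler: V − E + F = 2 ⇒ (2E)/5 − E + (80 + x) = 2.
Multiply by 10: 2·(2E) − 5·(2E) + 10·(80 + x) = 20, i.e. 800 + 10x − 3·(240 + 5x) = 20.
Collecting terms: −5x + 80 = 20, so −5x = −60, so x = 12.
Then 2E = 240 + 5·12 = 300, so E = 150, V = 2E/5 = 60, F = 80 + 12 = 92.

12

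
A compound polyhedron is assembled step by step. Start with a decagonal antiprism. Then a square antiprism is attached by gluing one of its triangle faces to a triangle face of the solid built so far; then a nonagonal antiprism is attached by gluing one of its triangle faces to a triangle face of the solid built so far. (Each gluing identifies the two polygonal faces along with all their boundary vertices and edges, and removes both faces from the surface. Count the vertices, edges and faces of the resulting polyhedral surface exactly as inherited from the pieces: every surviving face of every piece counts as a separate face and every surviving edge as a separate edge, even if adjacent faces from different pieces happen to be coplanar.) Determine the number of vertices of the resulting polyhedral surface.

A decagonal antiprism: V=20, E=40, F=22.
Attach a square antiprism (V=8, E=16, F=10) along a 3-gon: merge 3 vertices and 3 edges, delete both glued faces → V=25, E=53, F=30.
Attach a nonagonal antiprism (V=18, E=36, F=20) along a 3-gon: merge 3 vertices and 3 edges, delete both glued faces → V=40, E=86, F=48.
Check: V − E + F = 40 − 86 + 48 = 2.

40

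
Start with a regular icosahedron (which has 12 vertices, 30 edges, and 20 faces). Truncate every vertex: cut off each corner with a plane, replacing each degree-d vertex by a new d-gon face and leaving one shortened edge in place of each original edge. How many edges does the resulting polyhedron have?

Truncation replaces each original edge-end by a new vertex, so V′ = 2E = 60.
Each original edge survives, and each old vertex of degree d contributes d new edges; summing degrees gives Σd = 2E, so E′ = E + 2E = 3E = 90.
Each original face survives and each original vertex becomes one new face: F′ = F + V = 32.

90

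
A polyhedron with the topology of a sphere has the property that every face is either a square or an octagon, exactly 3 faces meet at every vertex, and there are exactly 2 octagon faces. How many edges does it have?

24

Let x be the number of squares; then F = 2 + x.
Edge–face incidences: 2E = 8·2 + 4·x = 16 + 4x.
Every vertex has degree 3, so 3V = 2E.
Euler: V − E + F = 2 ⇒ (2E)/3 − E + (2 + x) = 2.
Multiply by 6: 2·(2E) − 3·(2E) + 6·(2 + x) = 12, i.e. 12 + 6x − (16 + 4x) = 12.
Collecting terms: 2x − 4 = 12, so 2x = 16, so x = 8.
Then 2E = 16 + 4·8 = 48, so E = 24, V = 2E/3 = 16, F = 2 + 8 = 10.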